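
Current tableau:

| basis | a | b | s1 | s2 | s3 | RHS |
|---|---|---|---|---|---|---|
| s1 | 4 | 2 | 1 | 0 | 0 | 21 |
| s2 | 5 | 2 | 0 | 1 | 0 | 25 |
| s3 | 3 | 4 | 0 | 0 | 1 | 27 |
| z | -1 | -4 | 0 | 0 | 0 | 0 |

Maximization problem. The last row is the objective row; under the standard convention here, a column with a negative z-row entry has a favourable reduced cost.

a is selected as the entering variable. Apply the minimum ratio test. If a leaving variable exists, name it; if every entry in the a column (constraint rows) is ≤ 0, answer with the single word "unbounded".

s2

Ratios: row 1 (s1): 21/4 = 21/4; row 2 (s2): 25/5 = 5; row 3 (s3): 27/3 = 9.
Minimum ratio is in the s2 row, so s2 leaves.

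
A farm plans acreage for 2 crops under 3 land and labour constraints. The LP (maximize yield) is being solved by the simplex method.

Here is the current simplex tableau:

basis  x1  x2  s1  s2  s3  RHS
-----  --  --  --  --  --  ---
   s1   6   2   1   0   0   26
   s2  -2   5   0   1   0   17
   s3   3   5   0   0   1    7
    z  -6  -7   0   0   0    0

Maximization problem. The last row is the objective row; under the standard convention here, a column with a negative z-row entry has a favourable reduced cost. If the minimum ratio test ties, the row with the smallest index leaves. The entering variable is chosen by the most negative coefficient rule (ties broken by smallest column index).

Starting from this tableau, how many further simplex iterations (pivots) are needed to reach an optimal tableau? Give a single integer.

pivot: x2 in, s3 out → z = 49/5
pivot: x1 in, x2 out → z = 14
No improving column remains; optimal.

2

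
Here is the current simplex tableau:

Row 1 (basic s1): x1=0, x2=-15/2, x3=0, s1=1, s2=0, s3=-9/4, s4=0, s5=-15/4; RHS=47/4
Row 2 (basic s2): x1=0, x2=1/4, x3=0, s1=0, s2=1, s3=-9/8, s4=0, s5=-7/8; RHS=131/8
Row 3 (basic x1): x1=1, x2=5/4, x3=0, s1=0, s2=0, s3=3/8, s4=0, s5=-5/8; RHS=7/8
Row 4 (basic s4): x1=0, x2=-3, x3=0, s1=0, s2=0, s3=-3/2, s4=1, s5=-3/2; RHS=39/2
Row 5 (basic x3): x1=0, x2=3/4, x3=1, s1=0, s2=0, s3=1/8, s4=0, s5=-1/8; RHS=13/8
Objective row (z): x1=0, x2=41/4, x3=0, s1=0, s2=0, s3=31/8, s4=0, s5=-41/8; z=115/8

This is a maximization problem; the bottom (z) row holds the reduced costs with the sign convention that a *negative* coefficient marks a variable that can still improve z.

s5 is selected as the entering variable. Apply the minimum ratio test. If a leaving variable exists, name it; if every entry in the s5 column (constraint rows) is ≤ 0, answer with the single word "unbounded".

unbounded

s5-column entries: row 1: -15/4, row 2: -7/8, row 3: -5/8, row 4: -3/2, row 5: -1/8. All ≤ 0, so s5 can increase without bound; the LP is unbounded in this direction.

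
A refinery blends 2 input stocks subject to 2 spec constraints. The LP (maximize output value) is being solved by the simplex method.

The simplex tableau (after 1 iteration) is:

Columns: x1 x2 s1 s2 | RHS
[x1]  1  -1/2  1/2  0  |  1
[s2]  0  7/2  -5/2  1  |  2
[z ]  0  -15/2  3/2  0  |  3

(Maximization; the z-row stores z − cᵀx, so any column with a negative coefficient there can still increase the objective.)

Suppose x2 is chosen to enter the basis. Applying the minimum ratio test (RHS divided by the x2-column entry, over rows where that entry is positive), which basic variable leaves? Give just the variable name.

Ratios: row 1 (x1): entry -1/2 ≤ 0, skip; row 2 (s2): 2/(7/2) = 4/7.
Minimum ratio 4/7 is in the s2 row, so s2 leaves.

s2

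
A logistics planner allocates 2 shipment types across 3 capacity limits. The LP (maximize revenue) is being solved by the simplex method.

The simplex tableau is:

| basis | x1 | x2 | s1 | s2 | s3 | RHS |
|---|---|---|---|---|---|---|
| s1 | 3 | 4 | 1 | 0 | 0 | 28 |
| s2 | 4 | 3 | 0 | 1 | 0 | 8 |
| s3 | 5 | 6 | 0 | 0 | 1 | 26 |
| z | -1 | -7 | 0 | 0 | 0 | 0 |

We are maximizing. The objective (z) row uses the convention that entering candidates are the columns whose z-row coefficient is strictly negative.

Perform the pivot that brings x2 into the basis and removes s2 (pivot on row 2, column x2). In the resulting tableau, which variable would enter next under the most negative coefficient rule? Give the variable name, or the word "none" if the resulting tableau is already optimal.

none

Pivot element 3. New z-row = old z-row − (-7)·(row 2/3).
Updated z-row coefficients: x1: 25/3, x2: 0, s1: 0, s2: 7/3, s3: 0.
No coefficient is strictly negative; the tableau after this pivot is optimal.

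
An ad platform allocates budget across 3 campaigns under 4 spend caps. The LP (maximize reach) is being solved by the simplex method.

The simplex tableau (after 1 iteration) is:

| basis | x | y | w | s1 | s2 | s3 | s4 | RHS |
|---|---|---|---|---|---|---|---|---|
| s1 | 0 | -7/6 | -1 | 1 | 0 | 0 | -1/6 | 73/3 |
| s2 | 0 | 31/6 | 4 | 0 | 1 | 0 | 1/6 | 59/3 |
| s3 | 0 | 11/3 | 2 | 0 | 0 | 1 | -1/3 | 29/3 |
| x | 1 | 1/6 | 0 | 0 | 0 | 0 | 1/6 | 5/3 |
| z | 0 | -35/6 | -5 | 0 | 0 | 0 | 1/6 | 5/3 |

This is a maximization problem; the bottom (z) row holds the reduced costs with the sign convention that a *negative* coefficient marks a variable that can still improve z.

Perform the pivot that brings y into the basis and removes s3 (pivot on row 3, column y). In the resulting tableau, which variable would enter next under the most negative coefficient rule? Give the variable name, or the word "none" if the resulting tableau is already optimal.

w

Pivot element 11/3. New z-row = old z-row − (-35/6)·(row 3/(11/3)).
Updated z-row coefficients: x: 0, y: 0, w: -20/11, s1: 0, s2: 0, s3: 35/22, s4: -4/11.
The most negative is -20/11 in column w, so w would enter next.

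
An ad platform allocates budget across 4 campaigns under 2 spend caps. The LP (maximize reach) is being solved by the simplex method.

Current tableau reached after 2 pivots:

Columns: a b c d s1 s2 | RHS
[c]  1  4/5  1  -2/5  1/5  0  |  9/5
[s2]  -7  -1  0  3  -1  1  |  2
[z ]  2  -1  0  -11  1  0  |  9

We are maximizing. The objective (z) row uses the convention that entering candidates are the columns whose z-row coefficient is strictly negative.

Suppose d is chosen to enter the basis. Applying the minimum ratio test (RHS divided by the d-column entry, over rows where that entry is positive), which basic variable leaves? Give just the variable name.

s2

Ratios: row 1 (c): entry -2/5 ≤ 0, skip; row 2 (s2): 2/3 = 2/3.
Minimum ratio 2/3 is in the s2 row, so s2 leaves.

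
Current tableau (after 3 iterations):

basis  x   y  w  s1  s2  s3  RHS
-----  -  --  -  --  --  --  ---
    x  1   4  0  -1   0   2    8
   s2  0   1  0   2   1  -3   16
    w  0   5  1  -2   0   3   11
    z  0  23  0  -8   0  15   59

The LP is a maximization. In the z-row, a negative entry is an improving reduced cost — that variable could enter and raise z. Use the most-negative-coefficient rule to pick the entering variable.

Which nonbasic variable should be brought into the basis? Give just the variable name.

s1

Objective-row coefficients: x: 0, y: 23, w: 0, s1: -8, s2: 0, s3: 15.
The most negative is -8 in column s1, so s1 enters.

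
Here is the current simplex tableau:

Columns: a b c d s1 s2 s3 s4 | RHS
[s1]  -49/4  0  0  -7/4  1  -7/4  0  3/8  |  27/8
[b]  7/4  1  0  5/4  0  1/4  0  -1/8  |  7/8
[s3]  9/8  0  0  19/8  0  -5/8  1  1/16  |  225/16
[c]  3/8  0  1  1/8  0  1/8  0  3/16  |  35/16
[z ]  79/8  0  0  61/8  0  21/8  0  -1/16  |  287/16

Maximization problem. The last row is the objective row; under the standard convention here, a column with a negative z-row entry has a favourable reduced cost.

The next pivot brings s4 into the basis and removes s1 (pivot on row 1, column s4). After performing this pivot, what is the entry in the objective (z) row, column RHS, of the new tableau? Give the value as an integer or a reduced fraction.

37/2

Pivot element is row 1, column s4: 3/8.
Normalize row 1: new (row 1, RHS) = (27/8)/(3/8) = 9.
z-row ← z-row − (-1/16)·(new row 1): 287/16 − (-1/16)·9 = 37/2.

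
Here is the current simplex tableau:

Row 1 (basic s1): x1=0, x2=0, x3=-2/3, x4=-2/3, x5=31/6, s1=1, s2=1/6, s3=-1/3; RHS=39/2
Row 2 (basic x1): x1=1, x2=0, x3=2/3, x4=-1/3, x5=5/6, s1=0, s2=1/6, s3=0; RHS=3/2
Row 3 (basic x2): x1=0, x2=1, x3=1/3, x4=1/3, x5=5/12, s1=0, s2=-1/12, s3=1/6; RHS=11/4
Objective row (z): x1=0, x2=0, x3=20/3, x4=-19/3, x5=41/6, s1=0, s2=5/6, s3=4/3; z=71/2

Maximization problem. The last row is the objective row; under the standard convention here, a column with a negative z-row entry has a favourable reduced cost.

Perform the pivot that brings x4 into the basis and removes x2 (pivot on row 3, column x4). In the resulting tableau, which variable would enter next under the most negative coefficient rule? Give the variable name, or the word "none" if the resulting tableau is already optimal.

Pivot element 1/3. New z-row = old z-row − (-19/3)·(row 3/(1/3)).
Updated z-row coefficients: x1: 0, x2: 19, x3: 13, x4: 0, x5: 59/4, s1: 0, s2: -3/4, s3: 9/2.
The most negative is -3/4 in column s2, so s2 would enter next.

s2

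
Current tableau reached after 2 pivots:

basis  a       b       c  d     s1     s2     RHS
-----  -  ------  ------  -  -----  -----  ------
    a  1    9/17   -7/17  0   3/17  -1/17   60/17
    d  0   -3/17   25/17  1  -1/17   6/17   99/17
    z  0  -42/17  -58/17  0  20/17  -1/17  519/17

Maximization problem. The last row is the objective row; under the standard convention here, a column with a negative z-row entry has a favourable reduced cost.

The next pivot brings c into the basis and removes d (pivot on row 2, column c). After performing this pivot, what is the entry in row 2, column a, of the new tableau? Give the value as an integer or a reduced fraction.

0

Pivot element is row 2, column c: 25/17.
Normalize row 2: new (row 2, a) = 0/(25/17) = 0.
Row 2 is the pivot row, so the entry is 0.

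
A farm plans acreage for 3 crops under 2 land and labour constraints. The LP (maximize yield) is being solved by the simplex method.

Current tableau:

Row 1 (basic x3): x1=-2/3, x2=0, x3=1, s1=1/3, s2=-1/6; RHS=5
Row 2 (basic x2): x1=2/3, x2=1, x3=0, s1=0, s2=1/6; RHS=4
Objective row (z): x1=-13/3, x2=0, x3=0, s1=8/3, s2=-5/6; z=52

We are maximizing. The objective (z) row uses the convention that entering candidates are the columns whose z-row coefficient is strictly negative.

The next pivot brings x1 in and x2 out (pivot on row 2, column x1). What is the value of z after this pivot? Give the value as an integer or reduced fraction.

Minimum ratio for x1: 4/(2/3) = 6.
z changes by −(z-row coeff of x1)·ratio = −(-13/3)·6 = 26.
New z = 52 + 26 = 78.

78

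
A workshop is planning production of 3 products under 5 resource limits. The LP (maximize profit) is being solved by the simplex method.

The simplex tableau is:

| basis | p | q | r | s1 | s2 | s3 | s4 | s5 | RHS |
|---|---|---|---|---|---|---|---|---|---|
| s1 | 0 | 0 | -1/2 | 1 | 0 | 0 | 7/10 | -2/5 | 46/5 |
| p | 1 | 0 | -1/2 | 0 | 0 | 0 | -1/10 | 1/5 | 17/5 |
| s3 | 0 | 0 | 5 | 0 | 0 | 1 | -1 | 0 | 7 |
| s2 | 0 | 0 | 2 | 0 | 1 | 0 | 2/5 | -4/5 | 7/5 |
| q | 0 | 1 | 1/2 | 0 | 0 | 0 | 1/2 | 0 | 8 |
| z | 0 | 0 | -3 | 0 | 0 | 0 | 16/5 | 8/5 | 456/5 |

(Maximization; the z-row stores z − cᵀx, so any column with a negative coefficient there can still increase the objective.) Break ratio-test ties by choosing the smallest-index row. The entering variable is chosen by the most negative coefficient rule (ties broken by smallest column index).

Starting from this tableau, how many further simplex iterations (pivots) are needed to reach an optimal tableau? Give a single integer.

pivot: r in, s2 out → z = 933/10
No improving column remains; optimal.

1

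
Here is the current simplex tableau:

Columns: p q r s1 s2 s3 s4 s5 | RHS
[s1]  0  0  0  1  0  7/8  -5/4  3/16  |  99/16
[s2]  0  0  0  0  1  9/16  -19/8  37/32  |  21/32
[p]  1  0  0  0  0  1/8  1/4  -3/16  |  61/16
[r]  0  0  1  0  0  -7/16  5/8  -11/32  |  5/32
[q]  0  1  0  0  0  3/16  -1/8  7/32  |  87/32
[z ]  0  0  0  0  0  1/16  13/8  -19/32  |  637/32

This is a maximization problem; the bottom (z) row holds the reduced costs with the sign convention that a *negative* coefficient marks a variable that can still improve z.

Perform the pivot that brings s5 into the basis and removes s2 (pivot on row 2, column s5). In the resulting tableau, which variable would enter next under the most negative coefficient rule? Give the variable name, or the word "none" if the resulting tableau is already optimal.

none

Pivot element 37/32. New z-row = old z-row − (-19/32)·(row 2/(37/32)).
Updated z-row coefficients: p: 0, q: 0, r: 0, s1: 0, s2: 19/37, s3: 13/37, s4: 15/37, s5: 0.
No coefficient is strictly negative; the tableau after this pivot is optimal.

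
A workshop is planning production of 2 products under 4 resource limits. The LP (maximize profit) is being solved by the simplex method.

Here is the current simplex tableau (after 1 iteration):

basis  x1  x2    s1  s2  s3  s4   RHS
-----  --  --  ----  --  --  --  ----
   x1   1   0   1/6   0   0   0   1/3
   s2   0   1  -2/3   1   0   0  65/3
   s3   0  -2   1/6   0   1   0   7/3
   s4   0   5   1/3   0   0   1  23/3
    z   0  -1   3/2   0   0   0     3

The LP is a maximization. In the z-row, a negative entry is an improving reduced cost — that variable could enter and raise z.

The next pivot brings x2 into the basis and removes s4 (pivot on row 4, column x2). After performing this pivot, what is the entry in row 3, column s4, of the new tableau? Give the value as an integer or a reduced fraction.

Pivot element is row 4, column x2: 5.
Normalize row 4: new (row 4, s4) = 1/5 = 1/5.
row 3 ← row 3 − (-2)·(new row 4): 0 − (-2)·(1/5) = 2/5.

2/5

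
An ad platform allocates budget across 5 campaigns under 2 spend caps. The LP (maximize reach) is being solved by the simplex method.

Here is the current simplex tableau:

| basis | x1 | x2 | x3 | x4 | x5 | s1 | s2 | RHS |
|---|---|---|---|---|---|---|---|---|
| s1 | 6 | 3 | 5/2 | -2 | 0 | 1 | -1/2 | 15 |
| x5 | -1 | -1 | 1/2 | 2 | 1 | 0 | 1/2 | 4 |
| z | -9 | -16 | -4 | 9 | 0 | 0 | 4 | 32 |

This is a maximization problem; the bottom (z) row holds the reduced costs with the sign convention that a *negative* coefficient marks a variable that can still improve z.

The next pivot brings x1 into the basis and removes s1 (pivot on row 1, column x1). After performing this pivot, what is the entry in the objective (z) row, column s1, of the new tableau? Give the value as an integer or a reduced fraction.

Pivot element is row 1, column x1: 6.
Normalize row 1: new (row 1, s1) = 1/6 = 1/6.
z-row ← z-row − (-9)·(new row 1): 0 − (-9)·(1/6) = 3/2.

3/2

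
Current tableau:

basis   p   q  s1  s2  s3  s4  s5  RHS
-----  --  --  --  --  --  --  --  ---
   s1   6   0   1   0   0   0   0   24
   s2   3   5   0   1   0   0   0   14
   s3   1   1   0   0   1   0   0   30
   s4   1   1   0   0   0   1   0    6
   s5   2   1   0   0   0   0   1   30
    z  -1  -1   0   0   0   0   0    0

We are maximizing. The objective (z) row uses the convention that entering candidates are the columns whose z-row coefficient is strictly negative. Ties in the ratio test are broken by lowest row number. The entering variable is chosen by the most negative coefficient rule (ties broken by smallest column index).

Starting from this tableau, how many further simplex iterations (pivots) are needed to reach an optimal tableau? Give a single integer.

2

pivot: p in, s1 out → z = 4
pivot: q in, s2 out → z = 22/5
No improving column remains; optimal.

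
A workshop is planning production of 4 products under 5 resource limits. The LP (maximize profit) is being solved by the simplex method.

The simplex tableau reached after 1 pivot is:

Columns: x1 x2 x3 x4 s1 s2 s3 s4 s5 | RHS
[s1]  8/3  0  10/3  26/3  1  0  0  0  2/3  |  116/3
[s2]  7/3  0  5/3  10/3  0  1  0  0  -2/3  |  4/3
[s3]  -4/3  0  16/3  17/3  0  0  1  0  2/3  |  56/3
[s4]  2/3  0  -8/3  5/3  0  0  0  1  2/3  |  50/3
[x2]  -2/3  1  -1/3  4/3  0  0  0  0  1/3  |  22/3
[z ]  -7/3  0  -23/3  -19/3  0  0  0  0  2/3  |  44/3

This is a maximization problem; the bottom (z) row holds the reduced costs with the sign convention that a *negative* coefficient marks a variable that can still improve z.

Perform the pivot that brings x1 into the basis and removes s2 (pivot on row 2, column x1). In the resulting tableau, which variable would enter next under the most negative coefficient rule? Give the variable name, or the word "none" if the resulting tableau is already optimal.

x3

Pivot element 7/3. New z-row = old z-row − (-7/3)·(row 2/(7/3)).
Updated z-row coefficients: x1: 0, x2: 0, x3: -6, x4: -3, s1: 0, s2: 1, s3: 0, s4: 0, s5: 0.
The most negative is -6 in column x3, so x3 would enter next.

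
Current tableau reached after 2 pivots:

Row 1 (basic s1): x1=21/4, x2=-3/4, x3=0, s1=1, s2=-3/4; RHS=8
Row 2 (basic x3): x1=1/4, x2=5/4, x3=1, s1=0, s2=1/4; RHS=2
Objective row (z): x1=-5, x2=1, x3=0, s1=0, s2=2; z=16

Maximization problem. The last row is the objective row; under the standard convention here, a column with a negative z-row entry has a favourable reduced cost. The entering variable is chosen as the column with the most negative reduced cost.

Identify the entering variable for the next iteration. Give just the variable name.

Objective-row coefficients: x1: -5, x2: 1, x3: 0, s1: 0, s2: 2.
The most negative is -5 in column x1, so x1 enters.

x1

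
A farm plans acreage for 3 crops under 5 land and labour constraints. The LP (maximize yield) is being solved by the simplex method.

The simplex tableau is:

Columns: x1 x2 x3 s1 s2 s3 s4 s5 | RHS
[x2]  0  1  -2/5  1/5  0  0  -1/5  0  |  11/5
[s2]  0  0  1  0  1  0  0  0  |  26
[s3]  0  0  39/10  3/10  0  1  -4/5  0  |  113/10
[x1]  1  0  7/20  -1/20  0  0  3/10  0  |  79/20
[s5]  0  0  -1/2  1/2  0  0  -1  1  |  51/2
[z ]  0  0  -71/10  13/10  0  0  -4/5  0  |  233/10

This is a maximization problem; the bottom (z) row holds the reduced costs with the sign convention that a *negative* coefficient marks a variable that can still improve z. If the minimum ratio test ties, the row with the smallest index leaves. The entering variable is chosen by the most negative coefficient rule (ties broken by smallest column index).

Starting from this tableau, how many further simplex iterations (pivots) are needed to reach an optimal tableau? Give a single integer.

2

pivot: x3 in, s3 out → z = 1711/39
pivot: s4 in, x1 out → z = 1789/29
No improving column remains; optimal.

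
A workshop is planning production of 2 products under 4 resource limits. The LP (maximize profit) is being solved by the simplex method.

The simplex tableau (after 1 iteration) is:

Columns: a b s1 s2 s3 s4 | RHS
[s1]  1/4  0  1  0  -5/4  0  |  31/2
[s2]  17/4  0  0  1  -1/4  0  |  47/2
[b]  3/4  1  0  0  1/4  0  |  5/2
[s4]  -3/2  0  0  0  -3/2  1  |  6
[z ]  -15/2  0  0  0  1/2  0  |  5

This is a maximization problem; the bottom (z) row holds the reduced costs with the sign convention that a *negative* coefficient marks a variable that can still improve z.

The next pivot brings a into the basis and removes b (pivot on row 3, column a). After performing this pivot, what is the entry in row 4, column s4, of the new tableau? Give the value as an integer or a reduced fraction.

Pivot element is row 3, column a: 3/4.
Normalize row 3: new (row 3, s4) = 0/(3/4) = 0.
row 4 ← row 4 − (-3/2)·(new row 3): 1 − (-3/2)·0 = 1.

1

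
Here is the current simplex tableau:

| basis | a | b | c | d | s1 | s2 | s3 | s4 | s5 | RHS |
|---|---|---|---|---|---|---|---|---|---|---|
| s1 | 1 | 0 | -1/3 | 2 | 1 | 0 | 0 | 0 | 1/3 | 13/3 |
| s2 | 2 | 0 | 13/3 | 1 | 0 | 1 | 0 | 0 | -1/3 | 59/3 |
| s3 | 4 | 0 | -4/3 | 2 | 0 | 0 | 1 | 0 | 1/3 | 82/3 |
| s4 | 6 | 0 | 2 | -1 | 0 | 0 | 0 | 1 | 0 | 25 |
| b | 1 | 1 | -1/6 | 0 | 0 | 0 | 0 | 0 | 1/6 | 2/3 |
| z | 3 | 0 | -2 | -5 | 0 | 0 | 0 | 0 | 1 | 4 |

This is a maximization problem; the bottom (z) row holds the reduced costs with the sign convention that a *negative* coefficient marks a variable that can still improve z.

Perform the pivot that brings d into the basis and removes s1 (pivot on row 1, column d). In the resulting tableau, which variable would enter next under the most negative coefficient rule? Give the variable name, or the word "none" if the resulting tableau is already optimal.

Pivot element 2. New z-row = old z-row − (-5)·(row 1/2).
Updated z-row coefficients: a: 11/2, b: 0, c: -17/6, d: 0, s1: 5/2, s2: 0, s3: 0, s4: 0, s5: 11/6.
The most negative is -17/6 in column c, so c would enter next.

c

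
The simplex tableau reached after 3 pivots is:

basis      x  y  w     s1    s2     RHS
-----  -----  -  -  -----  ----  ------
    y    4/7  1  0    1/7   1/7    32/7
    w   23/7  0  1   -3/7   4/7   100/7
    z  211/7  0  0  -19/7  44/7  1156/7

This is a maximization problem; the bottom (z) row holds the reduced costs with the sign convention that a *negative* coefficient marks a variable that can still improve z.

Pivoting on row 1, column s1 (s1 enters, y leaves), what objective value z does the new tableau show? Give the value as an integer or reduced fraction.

Minimum ratio for s1: (32/7)/(1/7) = 32.
z changes by −(z-row coeff of s1)·ratio = −(-19/7)·32 = 608/7.
New z = 1156/7 + (608/7) = 252.

252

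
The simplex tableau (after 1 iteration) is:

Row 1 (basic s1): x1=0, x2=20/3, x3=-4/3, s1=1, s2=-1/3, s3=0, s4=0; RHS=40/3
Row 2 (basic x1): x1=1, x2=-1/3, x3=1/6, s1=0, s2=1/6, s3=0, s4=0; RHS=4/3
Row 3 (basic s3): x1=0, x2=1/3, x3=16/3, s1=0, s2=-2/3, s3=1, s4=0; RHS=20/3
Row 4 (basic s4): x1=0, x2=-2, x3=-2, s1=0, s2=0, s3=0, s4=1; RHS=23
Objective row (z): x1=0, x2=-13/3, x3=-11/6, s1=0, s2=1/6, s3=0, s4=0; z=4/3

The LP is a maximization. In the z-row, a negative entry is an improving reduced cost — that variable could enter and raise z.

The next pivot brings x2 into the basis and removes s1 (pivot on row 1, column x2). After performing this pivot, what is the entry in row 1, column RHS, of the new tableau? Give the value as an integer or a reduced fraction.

2

Pivot element is row 1, column x2: 20/3.
Normalize row 1: new (row 1, RHS) = (40/3)/(20/3) = 2.
Row 1 is the pivot row, so the entry is 2.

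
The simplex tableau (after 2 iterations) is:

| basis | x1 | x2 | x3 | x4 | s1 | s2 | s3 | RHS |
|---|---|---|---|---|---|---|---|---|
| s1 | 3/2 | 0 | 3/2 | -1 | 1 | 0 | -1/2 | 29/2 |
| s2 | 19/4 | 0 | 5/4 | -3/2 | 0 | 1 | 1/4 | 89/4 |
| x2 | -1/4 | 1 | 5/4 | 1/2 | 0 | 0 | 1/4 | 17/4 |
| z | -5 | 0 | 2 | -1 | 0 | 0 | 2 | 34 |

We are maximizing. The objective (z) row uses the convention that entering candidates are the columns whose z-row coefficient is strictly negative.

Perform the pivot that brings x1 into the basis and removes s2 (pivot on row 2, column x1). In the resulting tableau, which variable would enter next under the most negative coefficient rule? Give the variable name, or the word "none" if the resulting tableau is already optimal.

x4

Pivot element 19/4. New z-row = old z-row − (-5)·(row 2/(19/4)).
Updated z-row coefficients: x1: 0, x2: 0, x3: 63/19, x4: -49/19, s1: 0, s2: 20/19, s3: 43/19.
The most negative is -49/19 in column x4, so x4 would enter next.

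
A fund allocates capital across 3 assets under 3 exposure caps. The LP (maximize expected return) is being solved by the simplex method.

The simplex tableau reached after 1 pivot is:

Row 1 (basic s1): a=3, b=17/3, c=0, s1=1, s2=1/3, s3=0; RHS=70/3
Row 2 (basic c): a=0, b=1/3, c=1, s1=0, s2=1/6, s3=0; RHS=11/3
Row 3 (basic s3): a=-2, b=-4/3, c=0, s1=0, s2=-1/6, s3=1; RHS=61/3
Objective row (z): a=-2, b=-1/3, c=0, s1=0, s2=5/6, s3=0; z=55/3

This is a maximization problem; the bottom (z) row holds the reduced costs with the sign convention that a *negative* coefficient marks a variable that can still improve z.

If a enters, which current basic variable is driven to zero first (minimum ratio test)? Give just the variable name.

Ratios: row 1 (s1): (70/3)/3 = 70/9; row 2 (c): entry 0 ≤ 0, skip; row 3 (s3): entry -2 ≤ 0, skip.
Minimum ratio 70/9 is in the s1 row, so s1 leaves.

s1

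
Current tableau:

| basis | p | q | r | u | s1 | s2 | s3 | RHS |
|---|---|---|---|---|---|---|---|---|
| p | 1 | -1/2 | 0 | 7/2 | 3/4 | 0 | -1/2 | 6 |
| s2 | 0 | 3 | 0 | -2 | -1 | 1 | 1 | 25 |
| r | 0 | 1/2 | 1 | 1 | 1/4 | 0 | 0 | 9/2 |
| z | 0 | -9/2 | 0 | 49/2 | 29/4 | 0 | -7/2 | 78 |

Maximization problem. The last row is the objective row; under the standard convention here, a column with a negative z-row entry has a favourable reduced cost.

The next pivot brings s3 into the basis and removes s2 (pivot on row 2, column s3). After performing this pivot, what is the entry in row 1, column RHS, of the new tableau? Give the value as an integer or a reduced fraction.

Pivot element is row 2, column s3: 1.
Normalize row 2: new (row 2, RHS) = 25/1 = 25.
row 1 ← row 1 − (-1/2)·(new row 2): 6 − (-1/2)·25 = 37/2.

37/2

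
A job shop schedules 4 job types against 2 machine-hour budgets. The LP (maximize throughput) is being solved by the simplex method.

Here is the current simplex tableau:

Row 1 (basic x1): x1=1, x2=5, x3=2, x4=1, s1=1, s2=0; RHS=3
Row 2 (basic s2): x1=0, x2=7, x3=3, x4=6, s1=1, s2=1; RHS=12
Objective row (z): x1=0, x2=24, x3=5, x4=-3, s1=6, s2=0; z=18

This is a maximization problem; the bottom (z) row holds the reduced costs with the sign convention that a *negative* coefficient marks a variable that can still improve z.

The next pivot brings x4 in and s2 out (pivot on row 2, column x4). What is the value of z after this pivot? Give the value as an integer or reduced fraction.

24

Minimum ratio for x4: 12/6 = 2.
z changes by −(z-row coeff of x4)·ratio = −(-3)·2 = 6.
New z = 18 + 6 = 24.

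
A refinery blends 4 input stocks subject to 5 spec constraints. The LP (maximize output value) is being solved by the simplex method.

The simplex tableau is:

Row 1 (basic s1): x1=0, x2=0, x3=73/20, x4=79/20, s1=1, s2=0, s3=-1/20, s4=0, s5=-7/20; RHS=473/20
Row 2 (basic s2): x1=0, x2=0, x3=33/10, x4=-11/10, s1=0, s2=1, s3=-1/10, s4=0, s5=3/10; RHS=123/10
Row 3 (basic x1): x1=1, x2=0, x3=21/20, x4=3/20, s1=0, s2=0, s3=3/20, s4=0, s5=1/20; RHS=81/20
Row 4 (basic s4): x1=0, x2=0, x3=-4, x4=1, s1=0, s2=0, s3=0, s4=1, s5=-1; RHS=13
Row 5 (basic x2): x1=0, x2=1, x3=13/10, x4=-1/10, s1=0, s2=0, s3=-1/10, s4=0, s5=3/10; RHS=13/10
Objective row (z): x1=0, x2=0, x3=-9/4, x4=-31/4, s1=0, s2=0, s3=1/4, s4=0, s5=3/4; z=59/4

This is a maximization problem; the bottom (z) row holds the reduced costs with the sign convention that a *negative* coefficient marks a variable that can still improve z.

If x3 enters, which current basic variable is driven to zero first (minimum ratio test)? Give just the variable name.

x2

Ratios: row 1 (s1): (473/20)/(73/20) = 473/73; row 2 (s2): (123/10)/(33/10) = 41/11; row 3 (x1): (81/20)/(21/20) = 27/7; row 4 (s4): entry -4 ≤ 0, skip; row 5 (x2): (13/10)/(13/10) = 1.
Minimum ratio 1 is in the x2 row, so x2 leaves.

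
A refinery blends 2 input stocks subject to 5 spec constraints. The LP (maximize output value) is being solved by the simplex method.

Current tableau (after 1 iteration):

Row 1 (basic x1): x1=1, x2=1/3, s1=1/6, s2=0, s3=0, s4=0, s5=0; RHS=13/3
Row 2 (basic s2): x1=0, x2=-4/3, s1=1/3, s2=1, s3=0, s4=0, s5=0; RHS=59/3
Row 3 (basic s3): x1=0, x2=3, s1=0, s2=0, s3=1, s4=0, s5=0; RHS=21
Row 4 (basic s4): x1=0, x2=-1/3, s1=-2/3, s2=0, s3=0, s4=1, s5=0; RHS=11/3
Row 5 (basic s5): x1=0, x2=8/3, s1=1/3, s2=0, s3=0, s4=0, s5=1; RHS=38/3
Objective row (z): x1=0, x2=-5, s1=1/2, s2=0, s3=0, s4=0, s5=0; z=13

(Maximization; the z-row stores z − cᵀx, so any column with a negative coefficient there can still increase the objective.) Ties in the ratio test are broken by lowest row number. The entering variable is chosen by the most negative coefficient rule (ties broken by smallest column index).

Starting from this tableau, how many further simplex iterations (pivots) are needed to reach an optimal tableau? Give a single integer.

pivot: x2 in, s5 out → z = 147/4
No improving column remains; optimal.

1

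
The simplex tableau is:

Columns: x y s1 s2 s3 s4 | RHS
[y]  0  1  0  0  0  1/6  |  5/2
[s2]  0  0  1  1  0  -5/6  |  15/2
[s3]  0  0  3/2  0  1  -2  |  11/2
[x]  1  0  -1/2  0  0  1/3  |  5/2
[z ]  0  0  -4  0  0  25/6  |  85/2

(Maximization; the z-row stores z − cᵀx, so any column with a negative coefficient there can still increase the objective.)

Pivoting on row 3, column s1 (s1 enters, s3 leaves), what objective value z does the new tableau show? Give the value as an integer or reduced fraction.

Minimum ratio for s1: (11/2)/(3/2) = 11/3.
z changes by −(z-row coeff of s1)·ratio = −(-4)·(11/3) = 44/3.
New z = 85/2 + (44/3) = 343/6.

343/6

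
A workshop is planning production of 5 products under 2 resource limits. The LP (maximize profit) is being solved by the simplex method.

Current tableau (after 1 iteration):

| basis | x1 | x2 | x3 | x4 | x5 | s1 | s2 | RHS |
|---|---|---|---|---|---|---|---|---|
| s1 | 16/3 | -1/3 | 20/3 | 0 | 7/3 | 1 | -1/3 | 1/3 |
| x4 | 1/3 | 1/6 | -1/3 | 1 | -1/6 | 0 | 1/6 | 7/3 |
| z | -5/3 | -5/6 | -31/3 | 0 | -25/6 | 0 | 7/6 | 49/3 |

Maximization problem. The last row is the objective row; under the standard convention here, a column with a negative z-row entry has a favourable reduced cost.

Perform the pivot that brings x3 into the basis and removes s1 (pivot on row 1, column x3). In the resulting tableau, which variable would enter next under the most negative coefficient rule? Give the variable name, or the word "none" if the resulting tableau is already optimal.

x2

Pivot element 20/3. New z-row = old z-row − (-31/3)·(row 1/(20/3)).
Updated z-row coefficients: x1: 33/5, x2: -27/20, x3: 0, x4: 0, x5: -11/20, s1: 31/20, s2: 13/20.
The most negative is -27/20 in column x2, so x2 would enter next.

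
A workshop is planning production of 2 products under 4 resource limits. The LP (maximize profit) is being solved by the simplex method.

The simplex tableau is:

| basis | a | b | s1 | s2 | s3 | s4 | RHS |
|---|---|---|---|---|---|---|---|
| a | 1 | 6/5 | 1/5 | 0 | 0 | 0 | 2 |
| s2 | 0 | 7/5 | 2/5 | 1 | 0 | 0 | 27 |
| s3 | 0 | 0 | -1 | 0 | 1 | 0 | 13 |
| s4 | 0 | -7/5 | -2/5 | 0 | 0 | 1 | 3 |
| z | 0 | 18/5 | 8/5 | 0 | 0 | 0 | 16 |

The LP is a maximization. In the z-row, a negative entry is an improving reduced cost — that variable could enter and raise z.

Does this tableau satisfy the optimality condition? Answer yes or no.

yes

No objective-row coefficient is strictly negative, so no entering variable exists; the tableau is optimal.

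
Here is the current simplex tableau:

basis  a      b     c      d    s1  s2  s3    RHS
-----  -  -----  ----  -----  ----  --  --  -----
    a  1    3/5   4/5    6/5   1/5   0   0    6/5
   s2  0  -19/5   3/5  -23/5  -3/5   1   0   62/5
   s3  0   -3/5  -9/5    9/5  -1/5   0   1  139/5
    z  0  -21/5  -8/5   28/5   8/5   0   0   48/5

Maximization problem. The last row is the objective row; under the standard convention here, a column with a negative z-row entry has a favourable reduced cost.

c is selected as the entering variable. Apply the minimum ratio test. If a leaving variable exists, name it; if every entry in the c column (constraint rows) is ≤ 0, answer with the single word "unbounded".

Ratios: row 1 (a): (6/5)/(4/5) = 3/2; row 2 (s2): (62/5)/(3/5) = 62/3; row 3 (s3): entry -9/5 ≤ 0, skip.
Minimum ratio is in the a row, so a leaves.

a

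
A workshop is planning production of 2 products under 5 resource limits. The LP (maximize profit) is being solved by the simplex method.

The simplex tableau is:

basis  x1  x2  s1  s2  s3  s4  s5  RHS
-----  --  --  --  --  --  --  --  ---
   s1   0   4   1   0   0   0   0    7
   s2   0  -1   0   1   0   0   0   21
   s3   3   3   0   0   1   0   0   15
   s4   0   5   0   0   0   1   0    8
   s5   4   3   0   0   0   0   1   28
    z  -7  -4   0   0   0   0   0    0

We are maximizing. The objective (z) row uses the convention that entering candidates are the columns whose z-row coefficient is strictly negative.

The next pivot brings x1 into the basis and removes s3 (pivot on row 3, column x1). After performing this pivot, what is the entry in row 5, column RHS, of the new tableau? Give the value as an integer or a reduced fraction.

Pivot element is row 3, column x1: 3.
Normalize row 3: new (row 3, RHS) = 15/3 = 5.
row 5 ← row 5 − 4·(new row 3): 28 − 4·5 = 8.

8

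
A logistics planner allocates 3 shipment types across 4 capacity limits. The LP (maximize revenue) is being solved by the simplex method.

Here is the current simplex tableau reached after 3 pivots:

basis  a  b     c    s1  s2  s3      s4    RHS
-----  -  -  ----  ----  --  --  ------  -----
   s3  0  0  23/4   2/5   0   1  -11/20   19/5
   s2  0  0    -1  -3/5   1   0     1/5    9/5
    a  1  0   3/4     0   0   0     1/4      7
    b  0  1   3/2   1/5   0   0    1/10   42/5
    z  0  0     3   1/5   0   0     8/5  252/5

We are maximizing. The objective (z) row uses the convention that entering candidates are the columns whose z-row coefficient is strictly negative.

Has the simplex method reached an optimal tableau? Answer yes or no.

No objective-row coefficient is strictly negative, so no entering variable exists; the tableau is optimal.

yes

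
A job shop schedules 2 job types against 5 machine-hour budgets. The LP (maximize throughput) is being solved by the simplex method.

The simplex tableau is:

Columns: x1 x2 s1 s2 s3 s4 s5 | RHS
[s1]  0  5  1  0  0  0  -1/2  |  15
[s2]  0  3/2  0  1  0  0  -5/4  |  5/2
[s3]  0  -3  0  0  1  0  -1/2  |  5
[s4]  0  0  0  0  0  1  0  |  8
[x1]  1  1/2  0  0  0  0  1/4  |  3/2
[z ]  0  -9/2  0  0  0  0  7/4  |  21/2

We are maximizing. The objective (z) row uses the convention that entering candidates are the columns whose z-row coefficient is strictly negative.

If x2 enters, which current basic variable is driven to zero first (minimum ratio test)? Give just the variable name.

s2

Ratios: row 1 (s1): 15/5 = 3; row 2 (s2): (5/2)/(3/2) = 5/3; row 3 (s3): entry -3 ≤ 0, skip; row 4 (s4): entry 0 ≤ 0, skip; row 5 (x1): (3/2)/(1/2) = 3.
Minimum ratio 5/3 is in the s2 row, so s2 leaves.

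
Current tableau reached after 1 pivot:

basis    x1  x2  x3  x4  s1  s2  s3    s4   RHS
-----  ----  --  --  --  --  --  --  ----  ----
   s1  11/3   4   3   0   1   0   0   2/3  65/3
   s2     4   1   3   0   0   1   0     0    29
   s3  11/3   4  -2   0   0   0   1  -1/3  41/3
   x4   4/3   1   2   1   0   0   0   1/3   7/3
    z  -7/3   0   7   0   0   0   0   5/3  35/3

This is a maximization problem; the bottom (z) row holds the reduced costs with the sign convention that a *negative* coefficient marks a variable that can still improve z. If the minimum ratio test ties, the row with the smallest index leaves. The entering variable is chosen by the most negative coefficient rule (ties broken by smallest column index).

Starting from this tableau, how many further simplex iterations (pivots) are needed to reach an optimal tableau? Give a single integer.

1

pivot: x1 in, x4 out → z = 63/4
No improving column remains; optimal.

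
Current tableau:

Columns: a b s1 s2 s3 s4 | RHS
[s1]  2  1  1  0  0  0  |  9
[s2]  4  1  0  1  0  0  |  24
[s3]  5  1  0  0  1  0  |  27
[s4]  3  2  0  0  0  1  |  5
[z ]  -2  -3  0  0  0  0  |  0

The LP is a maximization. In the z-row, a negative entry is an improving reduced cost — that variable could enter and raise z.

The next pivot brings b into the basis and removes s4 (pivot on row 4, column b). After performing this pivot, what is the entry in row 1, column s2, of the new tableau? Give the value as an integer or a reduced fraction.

0

Pivot element is row 4, column b: 2.
Normalize row 4: new (row 4, s2) = 0/2 = 0.
row 1 ← row 1 − 1·(new row 4): 0 − 1·0 = 0.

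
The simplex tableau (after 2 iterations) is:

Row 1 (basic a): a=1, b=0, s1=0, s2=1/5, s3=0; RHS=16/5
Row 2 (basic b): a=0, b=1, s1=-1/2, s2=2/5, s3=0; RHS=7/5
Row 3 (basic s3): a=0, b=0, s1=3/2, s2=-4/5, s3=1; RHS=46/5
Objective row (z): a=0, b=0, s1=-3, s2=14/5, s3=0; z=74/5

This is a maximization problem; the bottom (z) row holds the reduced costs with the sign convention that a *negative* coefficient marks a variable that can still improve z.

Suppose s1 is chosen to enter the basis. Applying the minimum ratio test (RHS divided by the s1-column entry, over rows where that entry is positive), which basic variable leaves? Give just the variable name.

s3

Ratios: row 1 (a): entry 0 ≤ 0, skip; row 2 (b): entry -1/2 ≤ 0, skip; row 3 (s3): (46/5)/(3/2) = 92/15.
Minimum ratio 92/15 is in the s3 row, so s3 leaves.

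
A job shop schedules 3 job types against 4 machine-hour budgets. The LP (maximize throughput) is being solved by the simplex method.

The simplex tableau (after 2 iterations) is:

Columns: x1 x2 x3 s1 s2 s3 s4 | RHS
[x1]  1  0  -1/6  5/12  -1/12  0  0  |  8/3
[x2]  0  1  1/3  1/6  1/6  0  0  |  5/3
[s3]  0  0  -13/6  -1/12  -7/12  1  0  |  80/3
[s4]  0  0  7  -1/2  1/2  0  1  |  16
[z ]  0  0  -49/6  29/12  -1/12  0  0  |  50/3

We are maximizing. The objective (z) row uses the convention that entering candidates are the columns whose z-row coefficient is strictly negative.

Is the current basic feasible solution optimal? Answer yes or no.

Column x3 has objective-row coefficient -49/6, which is negative; an improving pivot exists, so not yet optimal.

no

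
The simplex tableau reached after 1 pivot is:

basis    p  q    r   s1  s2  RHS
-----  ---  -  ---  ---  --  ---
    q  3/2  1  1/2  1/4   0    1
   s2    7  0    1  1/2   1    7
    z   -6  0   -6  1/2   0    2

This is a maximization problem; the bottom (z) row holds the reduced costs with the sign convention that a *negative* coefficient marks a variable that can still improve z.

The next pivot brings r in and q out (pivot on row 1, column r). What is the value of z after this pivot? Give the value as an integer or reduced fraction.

Minimum ratio for r: 1/(1/2) = 2.
z changes by −(z-row coeff of r)·ratio = −(-6)·2 = 12.
New z = 2 + 12 = 14.

14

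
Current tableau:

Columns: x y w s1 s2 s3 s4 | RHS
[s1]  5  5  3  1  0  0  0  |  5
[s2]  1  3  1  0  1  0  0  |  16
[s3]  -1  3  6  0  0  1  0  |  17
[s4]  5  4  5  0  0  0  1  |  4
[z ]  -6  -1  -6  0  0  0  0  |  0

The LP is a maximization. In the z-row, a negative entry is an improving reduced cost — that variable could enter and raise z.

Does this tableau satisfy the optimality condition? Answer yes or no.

no

Column x has objective-row coefficient -6, which is negative; an improving pivot exists, so not yet optimal.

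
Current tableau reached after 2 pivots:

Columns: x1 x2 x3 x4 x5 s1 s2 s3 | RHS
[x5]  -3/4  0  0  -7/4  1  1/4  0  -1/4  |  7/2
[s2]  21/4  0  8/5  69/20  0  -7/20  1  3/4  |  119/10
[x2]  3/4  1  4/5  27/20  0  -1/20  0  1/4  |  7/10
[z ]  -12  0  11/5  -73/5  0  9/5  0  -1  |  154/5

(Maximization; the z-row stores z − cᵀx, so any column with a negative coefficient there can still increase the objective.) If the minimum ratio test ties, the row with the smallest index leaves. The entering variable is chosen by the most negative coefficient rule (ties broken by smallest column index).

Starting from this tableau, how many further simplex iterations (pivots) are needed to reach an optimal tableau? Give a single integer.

2

pivot: x4 in, x2 out → z = 1036/27
pivot: x1 in, x4 out → z = 42
No improving column remains; optimal.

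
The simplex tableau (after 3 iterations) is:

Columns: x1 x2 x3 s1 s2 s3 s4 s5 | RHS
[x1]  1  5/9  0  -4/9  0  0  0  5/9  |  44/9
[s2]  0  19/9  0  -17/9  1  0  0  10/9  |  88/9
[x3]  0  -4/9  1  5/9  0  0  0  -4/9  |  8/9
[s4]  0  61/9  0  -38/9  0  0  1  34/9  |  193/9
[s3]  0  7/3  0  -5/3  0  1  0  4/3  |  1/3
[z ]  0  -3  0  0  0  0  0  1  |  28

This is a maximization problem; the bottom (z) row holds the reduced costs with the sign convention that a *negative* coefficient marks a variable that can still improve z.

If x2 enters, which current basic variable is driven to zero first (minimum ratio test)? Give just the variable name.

Ratios: row 1 (x1): (44/9)/(5/9) = 44/5; row 2 (s2): (88/9)/(19/9) = 88/19; row 3 (x3): entry -4/9 ≤ 0, skip; row 4 (s4): (193/9)/(61/9) = 193/61; row 5 (s3): (1/3)/(7/3) = 1/7.
Minimum ratio 1/7 is in the s3 row, so s3 leaves.

s3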